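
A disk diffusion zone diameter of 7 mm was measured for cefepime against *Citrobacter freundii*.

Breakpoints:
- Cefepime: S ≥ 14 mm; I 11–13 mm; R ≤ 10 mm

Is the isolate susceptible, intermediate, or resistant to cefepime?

Cefepime (7 mm) ≤ 10 mm ⇒ Resistant

Resistant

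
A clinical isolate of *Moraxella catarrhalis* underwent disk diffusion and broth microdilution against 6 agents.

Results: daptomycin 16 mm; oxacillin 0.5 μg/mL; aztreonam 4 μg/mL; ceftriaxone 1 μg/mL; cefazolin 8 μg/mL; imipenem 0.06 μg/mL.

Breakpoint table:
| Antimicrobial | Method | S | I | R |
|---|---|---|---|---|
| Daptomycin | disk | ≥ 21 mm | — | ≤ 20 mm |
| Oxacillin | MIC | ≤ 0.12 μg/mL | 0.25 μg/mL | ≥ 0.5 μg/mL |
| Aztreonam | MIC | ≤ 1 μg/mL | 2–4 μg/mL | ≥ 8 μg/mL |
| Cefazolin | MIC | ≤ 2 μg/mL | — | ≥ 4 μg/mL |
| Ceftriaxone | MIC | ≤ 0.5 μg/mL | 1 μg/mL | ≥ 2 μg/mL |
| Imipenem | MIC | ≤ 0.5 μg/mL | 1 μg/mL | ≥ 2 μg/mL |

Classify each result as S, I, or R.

R, R, I, I, R, S

Daptomycin 16 mm: ≤ 20 mm ⇒ R
Oxacillin 0.5 μg/mL: ≥ 0.5 μg/mL ⇒ R
Aztreonam (4 μg/mL) in 2–4 μg/mL — I
Ceftriaxone: 1 μg/mL is = 1 μg/mL ⇒ Intermediate
Cefazolin 8 μg/mL: ≥ 4 μg/mL ⇒ R
Imipenem (0.06 μg/mL) ≤ 0.5 μg/mL ⇒ susceptible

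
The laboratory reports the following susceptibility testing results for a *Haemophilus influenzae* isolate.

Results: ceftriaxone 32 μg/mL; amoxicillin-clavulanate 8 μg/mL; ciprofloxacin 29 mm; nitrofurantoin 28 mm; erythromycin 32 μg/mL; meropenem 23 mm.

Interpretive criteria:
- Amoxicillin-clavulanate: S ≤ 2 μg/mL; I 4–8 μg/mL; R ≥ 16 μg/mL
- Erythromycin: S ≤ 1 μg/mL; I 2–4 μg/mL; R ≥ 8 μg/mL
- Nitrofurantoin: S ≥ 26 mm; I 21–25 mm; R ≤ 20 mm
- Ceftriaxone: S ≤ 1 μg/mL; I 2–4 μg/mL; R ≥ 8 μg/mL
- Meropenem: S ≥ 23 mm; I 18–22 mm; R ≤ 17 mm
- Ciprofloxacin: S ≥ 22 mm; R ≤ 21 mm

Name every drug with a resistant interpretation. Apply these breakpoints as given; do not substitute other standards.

ceftriaxone, erythromycin

Ceftriaxone 32 μg/mL: ≥ 8 μg/mL ⇒ R
Amoxicillin-clavulanate (8 μg/mL) in 4–8 μg/mL → I
Ciprofloxacin (29 mm) ≥ 22 mm ⇒ susceptible
Nitrofurantoin: 28 mm is ≥ 26 mm ⇒ susceptible
Erythromycin: 32 μg/mL is ≥ 8 μg/mL → resistant
Meropenem (23 mm) ≥ 23 mm — Susceptible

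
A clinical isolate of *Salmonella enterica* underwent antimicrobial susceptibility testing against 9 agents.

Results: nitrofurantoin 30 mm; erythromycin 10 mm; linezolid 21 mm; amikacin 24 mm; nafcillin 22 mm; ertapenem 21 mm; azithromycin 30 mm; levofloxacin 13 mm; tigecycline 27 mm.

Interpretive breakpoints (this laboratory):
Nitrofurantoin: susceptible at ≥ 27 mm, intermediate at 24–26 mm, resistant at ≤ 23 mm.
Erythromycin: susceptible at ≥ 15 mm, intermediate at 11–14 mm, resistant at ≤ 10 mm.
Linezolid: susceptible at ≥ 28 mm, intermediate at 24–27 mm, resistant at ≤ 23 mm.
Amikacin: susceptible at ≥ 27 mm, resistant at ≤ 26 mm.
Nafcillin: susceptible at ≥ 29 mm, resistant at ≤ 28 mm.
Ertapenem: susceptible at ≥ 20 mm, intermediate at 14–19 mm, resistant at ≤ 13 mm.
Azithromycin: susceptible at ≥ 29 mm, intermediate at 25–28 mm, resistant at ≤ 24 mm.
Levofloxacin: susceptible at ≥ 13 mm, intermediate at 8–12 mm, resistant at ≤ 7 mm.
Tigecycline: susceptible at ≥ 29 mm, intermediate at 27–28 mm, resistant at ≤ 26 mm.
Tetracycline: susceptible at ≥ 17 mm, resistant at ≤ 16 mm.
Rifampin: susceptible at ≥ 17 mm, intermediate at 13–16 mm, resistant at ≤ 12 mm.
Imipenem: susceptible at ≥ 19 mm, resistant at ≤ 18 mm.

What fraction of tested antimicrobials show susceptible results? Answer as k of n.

Nitrofurantoin: 30 mm is ≥ 27 mm → S
Erythromycin (10 mm) ≤ 10 mm → R
Linezolid: 21 mm is ≤ 23 mm — resistant
Amikacin 24 mm: ≤ 26 mm → resistant
Nafcillin (22 mm) ≤ 28 mm — Resistant
Ertapenem 21 mm: ≥ 20 mm → Susceptible
Azithromycin (30 mm) ≥ 29 mm ⇒ susceptible
Levofloxacin (13 mm) ≥ 13 mm ⇒ susceptible
Tigecycline (27 mm) in 27–28 mm → intermediate
Susceptible: 4/9

4 of 9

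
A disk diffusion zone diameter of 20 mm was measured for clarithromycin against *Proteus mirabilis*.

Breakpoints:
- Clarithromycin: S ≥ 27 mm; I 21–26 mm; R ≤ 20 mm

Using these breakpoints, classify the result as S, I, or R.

Clarithromycin (20 mm) ≤ 20 mm — Resistant

Resistant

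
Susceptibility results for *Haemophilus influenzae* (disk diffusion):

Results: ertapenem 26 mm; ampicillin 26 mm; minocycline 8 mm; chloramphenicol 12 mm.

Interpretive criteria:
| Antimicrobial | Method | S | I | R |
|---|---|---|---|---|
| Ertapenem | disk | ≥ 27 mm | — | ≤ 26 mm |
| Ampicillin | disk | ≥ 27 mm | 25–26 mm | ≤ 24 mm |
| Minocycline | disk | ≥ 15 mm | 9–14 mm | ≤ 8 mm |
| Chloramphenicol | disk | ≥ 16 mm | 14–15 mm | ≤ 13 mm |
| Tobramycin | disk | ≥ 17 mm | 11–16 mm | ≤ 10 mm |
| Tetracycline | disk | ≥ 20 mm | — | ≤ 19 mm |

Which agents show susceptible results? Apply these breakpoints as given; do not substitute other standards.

Ertapenem (26 mm) ≤ 26 mm ⇒ resistant
Ampicillin 26 mm: in 25–26 mm ⇒ Intermediate
Minocycline 8 mm: ≤ 8 mm — Resistant
Chloramphenicol (12 mm) ≤ 13 mm — R

none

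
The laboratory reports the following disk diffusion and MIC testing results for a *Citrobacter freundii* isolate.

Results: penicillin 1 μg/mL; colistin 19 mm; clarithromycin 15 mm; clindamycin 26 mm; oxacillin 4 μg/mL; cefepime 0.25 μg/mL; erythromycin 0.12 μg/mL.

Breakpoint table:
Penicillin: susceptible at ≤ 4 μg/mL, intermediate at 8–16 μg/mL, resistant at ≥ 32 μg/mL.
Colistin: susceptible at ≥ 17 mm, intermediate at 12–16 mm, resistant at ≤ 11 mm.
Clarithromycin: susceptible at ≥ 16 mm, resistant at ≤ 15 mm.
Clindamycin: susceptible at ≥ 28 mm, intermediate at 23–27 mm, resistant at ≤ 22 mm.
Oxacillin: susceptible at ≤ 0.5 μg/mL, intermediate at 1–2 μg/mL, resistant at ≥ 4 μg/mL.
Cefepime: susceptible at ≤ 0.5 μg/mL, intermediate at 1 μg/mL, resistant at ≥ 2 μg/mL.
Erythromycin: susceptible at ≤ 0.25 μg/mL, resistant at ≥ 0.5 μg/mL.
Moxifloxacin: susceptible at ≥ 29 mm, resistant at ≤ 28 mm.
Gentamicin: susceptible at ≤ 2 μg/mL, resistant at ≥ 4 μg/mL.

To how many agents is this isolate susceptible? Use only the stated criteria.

4

Penicillin: 1 μg/mL is ≤ 4 μg/mL → S
Colistin 19 mm: ≥ 17 mm — S
Clarithromycin 15 mm: ≤ 15 mm ⇒ R
Clindamycin: 26 mm is in 23–27 mm ⇒ I
Oxacillin 4 μg/mL: ≥ 4 μg/mL — R
Cefepime: 0.25 μg/mL is ≤ 0.5 μg/mL ⇒ S
Erythromycin: 0.12 μg/mL is ≤ 0.25 μg/mL — S
Susceptible: 4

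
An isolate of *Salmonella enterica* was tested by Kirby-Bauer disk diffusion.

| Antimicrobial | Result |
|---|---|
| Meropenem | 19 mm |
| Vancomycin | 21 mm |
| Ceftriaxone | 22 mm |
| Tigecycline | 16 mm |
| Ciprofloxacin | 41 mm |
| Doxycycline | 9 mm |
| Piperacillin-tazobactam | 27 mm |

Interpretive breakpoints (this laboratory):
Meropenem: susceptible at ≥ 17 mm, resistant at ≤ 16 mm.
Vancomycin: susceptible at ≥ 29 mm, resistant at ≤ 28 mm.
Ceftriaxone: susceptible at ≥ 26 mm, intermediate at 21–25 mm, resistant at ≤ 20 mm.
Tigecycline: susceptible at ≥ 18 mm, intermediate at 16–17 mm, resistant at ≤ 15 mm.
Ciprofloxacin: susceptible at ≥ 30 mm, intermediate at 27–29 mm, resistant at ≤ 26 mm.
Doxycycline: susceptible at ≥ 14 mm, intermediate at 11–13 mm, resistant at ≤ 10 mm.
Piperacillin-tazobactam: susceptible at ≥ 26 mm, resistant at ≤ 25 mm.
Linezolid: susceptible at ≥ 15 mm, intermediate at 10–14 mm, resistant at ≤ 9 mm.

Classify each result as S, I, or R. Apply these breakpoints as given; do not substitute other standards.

S, R, I, I, S, R, S

Meropenem 19 mm: ≥ 17 mm — S
Vancomycin (21 mm) ≤ 28 mm — R
Ceftriaxone 22 mm: in 21–25 mm ⇒ intermediate
Tigecycline: 16 mm is in 16–17 mm — I
Ciprofloxacin 41 mm: ≥ 30 mm → Susceptible
Doxycycline (9 mm) ≤ 10 mm — resistant
Piperacillin-tazobactam: 27 mm is ≥ 26 mm → S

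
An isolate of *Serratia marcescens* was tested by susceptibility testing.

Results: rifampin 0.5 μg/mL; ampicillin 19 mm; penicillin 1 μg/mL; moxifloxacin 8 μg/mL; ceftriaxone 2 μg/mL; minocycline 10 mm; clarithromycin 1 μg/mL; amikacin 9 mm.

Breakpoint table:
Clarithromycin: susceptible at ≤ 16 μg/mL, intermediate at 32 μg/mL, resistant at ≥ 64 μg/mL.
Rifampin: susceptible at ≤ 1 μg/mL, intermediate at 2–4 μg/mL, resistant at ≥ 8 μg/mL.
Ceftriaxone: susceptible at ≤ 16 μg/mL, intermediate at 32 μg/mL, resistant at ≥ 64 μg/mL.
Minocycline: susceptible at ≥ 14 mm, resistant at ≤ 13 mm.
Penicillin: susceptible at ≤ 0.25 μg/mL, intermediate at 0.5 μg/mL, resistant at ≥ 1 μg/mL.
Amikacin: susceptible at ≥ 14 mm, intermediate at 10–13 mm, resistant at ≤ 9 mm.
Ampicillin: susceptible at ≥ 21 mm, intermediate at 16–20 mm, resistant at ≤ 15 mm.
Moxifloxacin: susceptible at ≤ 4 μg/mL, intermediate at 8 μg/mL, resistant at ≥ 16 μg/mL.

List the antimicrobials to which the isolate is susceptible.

Rifampin 0.5 μg/mL: ≤ 1 μg/mL — susceptible
Ampicillin 19 mm: in 16–20 mm — intermediate
Penicillin (1 μg/mL) ≥ 1 μg/mL — R
Moxifloxacin: 8 μg/mL is = 8 μg/mL — I
Ceftriaxone: 2 μg/mL is ≤ 16 μg/mL — susceptible
Minocycline 10 mm: ≤ 13 mm ⇒ Resistant
Clarithromycin (1 μg/mL) ≤ 16 μg/mL ⇒ Susceptible
Amikacin: 9 mm is ≤ 9 mm → R

rifampin, ceftriaxone, clarithromycin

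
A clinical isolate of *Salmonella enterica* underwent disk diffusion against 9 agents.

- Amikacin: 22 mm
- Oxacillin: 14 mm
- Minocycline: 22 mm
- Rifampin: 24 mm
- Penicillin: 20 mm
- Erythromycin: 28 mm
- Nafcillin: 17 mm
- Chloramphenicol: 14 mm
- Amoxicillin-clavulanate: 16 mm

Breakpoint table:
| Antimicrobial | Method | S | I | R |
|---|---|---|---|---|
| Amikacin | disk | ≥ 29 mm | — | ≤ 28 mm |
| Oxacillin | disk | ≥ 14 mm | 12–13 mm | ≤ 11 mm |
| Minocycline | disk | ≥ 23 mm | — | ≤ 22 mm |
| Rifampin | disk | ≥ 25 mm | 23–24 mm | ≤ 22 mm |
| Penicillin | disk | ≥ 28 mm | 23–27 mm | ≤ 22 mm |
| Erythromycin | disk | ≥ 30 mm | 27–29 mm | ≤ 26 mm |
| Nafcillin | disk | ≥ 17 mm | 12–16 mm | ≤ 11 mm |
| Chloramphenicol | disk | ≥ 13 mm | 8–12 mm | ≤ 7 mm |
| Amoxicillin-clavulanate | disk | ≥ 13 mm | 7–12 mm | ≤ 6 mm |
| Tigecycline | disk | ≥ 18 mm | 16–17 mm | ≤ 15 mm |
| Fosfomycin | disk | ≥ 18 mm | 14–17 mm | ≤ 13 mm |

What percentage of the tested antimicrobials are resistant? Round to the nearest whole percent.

Amikacin: 22 mm is ≤ 28 mm ⇒ R
Oxacillin (14 mm) ≥ 14 mm ⇒ S
Minocycline: 22 mm is ≤ 22 mm ⇒ resistant
Rifampin (24 mm) in 23–24 mm — I
Penicillin 20 mm: ≤ 22 mm ⇒ Resistant
Erythromycin: 28 mm is in 27–29 mm — I
Nafcillin (17 mm) ≥ 17 mm ⇒ Susceptible
Chloramphenicol (14 mm) ≥ 13 mm → susceptible
Amoxicillin-clavulanate (16 mm) ≥ 13 mm ⇒ Susceptible
Resistant: 3/9

33%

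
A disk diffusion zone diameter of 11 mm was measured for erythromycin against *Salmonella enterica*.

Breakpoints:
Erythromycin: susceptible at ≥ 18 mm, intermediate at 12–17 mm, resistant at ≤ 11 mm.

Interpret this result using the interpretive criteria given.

Erythromycin: 11 mm is ≤ 11 mm — R

R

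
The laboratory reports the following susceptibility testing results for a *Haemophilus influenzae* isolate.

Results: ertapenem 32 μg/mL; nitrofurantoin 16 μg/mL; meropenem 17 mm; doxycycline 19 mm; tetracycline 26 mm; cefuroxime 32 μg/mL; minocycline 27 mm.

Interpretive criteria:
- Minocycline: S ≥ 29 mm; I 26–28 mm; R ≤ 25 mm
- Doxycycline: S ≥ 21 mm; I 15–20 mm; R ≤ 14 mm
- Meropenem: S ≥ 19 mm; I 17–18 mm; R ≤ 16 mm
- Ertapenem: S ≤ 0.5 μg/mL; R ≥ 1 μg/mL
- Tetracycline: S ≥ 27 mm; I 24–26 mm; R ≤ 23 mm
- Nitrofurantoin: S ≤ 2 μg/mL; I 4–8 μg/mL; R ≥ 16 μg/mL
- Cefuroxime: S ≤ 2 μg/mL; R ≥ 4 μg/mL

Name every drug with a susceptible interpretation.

none

Ertapenem (32 μg/mL) ≥ 1 μg/mL — Resistant
Nitrofurantoin: 16 μg/mL is ≥ 16 μg/mL — Resistant
Meropenem 17 mm: in 17–18 mm ⇒ intermediate
Doxycycline (19 mm) in 15–20 mm → I
Tetracycline 26 mm: in 24–26 mm ⇒ Intermediate
Cefuroxime: 32 μg/mL is ≥ 4 μg/mL → R
Minocycline: 27 mm is in 26–28 mm ⇒ Intermediate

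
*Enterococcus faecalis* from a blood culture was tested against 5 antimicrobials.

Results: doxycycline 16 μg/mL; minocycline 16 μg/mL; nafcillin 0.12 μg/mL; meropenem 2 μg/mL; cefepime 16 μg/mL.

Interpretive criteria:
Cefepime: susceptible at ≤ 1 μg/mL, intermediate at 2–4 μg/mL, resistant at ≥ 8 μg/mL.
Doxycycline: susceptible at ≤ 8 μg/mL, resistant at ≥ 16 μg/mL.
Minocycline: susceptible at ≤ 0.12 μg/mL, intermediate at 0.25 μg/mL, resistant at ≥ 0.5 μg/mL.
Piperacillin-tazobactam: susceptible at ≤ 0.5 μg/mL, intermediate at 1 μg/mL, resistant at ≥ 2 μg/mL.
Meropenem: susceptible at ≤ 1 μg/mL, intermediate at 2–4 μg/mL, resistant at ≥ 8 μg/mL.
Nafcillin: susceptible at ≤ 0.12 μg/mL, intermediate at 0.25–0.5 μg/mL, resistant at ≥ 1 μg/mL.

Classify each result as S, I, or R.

Doxycycline: 16 μg/mL is ≥ 16 μg/mL → Resistant
Minocycline: 16 μg/mL is ≥ 0.5 μg/mL ⇒ R
Nafcillin (0.12 μg/mL) ≤ 0.12 μg/mL — Susceptible
Meropenem 2 μg/mL: in 2–4 μg/mL ⇒ Intermediate
Cefepime (16 μg/mL) ≥ 8 μg/mL → Resistant

R, R, S, I, R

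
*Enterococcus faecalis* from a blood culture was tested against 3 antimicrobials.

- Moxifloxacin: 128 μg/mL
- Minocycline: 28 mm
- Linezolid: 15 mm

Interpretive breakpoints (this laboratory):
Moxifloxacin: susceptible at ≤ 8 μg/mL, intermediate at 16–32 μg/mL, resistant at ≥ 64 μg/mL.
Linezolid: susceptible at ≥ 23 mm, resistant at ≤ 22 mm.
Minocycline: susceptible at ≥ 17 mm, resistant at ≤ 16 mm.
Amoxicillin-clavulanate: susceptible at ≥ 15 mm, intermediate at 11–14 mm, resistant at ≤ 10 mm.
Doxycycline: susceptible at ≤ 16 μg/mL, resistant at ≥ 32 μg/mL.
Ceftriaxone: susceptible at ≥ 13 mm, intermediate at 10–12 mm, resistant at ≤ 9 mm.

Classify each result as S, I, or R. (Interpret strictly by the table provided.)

Moxifloxacin (128 μg/mL) ≥ 64 μg/mL → R
Minocycline (28 mm) ≥ 17 mm → S
Linezolid 15 mm: ≤ 22 mm — resistant

R, S, R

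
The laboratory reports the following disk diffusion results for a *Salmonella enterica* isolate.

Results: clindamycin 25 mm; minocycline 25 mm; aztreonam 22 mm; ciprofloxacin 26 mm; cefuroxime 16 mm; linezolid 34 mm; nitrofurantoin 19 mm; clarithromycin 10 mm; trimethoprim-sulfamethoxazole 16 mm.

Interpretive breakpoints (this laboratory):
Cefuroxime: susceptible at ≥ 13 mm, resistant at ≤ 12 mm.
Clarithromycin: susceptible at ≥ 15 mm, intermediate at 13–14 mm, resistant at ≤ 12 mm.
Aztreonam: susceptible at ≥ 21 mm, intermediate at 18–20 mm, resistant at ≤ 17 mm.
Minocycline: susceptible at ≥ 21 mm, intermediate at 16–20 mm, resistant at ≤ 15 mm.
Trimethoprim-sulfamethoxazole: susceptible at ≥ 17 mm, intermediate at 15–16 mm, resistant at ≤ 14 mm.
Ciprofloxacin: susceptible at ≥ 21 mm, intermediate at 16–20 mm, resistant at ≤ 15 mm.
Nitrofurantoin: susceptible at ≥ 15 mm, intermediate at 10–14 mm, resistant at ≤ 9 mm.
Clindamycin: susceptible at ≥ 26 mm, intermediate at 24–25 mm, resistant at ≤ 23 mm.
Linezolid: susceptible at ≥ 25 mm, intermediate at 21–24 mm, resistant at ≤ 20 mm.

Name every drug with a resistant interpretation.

Clindamycin: 25 mm is in 24–25 mm ⇒ I
Minocycline (25 mm) ≥ 21 mm — S
Aztreonam (22 mm) ≥ 21 mm — Susceptible
Ciprofloxacin 26 mm: ≥ 21 mm — Susceptible
Cefuroxime: 16 mm is ≥ 13 mm → susceptible
Linezolid (34 mm) ≥ 25 mm ⇒ S
Nitrofurantoin: 19 mm is ≥ 15 mm ⇒ S
Clarithromycin (10 mm) ≤ 12 mm → R
Trimethoprim-sulfamethoxazole (16 mm) in 15–16 mm ⇒ intermediate

clarithromycin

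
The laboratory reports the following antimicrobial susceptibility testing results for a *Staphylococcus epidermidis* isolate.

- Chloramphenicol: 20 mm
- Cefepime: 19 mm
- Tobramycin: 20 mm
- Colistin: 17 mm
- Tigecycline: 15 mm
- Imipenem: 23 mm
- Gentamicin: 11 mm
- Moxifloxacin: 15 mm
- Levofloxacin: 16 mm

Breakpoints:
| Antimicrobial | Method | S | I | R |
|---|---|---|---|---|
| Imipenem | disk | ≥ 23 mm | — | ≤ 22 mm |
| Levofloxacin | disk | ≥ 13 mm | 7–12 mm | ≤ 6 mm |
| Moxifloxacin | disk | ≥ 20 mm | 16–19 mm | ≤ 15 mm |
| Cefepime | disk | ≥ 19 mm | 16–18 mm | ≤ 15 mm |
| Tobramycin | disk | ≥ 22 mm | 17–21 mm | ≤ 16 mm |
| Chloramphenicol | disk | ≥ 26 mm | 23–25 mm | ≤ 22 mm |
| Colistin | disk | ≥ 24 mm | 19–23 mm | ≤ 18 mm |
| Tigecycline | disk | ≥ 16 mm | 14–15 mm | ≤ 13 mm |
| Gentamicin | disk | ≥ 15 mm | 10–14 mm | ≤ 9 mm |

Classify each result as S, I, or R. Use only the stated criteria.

R, S, I, R, I, S, I, R, S

Chloramphenicol: 20 mm is ≤ 22 mm → R
Cefepime 19 mm: ≥ 19 mm ⇒ susceptible
Tobramycin 20 mm: in 17–21 mm — I
Colistin 17 mm: ≤ 18 mm ⇒ resistant
Tigecycline (15 mm) in 14–15 mm — Intermediate
Imipenem (23 mm) ≥ 23 mm → Susceptible
Gentamicin (11 mm) in 10–14 mm — Intermediate
Moxifloxacin 15 mm: ≤ 15 mm → resistant
Levofloxacin (16 mm) ≥ 13 mm → susceptible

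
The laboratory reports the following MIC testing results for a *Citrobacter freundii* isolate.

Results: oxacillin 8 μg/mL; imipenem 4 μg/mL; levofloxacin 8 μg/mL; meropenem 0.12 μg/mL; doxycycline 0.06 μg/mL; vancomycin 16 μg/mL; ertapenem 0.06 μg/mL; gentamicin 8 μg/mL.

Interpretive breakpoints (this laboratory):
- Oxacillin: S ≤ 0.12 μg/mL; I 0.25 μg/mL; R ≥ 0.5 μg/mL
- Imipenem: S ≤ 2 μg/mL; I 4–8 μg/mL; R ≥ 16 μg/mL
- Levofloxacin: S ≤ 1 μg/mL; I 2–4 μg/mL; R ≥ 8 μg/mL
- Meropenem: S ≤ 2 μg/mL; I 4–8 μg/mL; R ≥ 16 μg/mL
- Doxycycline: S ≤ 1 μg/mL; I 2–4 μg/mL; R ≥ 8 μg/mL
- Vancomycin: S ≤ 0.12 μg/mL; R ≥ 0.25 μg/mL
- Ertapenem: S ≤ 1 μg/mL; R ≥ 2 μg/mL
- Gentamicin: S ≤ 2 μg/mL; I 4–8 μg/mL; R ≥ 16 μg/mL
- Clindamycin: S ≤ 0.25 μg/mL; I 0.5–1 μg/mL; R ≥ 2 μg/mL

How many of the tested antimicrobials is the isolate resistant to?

Oxacillin: 8 μg/mL is ≥ 0.5 μg/mL ⇒ Resistant
Imipenem 4 μg/mL: in 4–8 μg/mL — intermediate
Levofloxacin (8 μg/mL) ≥ 8 μg/mL → resistant
Meropenem (0.12 μg/mL) ≤ 2 μg/mL — susceptible
Doxycycline: 0.06 μg/mL is ≤ 1 μg/mL → susceptible
Vancomycin: 16 μg/mL is ≥ 0.25 μg/mL ⇒ resistant
Ertapenem: 0.06 μg/mL is ≤ 1 μg/mL — Susceptible
Gentamicin 8 μg/mL: in 4–8 μg/mL — intermediate
Resistant: 3

3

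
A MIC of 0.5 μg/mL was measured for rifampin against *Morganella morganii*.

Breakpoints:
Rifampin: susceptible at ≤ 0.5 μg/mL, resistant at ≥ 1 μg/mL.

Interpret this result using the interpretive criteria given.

S

Rifampin: 0.5 μg/mL is ≤ 0.5 μg/mL → Susceptible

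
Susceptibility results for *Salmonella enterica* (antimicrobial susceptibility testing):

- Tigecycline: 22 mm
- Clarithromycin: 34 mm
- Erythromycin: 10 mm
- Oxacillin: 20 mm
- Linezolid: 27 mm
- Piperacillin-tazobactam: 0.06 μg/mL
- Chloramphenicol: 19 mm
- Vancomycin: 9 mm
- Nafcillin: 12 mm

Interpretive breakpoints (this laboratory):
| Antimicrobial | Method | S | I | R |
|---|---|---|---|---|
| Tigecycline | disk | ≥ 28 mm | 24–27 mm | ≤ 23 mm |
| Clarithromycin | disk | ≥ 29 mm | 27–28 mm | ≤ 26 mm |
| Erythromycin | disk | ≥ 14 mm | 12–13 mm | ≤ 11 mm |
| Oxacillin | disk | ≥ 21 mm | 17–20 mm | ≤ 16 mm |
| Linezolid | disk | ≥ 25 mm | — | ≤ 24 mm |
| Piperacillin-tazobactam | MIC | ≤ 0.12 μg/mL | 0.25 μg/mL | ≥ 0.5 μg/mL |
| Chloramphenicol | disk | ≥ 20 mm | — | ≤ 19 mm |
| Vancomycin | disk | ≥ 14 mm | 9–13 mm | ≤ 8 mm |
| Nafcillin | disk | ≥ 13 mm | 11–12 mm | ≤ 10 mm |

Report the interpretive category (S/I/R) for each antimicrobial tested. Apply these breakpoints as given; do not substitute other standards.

Tigecycline (22 mm) ≤ 23 mm — R
Clarithromycin (34 mm) ≥ 29 mm → susceptible
Erythromycin 10 mm: ≤ 11 mm — Resistant
Oxacillin 20 mm: in 17–20 mm → Intermediate
Linezolid (27 mm) ≥ 25 mm ⇒ S
Piperacillin-tazobactam (0.06 μg/mL) ≤ 0.12 μg/mL — susceptible
Chloramphenicol: 19 mm is ≤ 19 mm — R
Vancomycin 9 mm: in 9–13 mm — intermediate
Nafcillin 12 mm: in 11–12 mm → Intermediate

R, S, R, I, S, S, R, I, I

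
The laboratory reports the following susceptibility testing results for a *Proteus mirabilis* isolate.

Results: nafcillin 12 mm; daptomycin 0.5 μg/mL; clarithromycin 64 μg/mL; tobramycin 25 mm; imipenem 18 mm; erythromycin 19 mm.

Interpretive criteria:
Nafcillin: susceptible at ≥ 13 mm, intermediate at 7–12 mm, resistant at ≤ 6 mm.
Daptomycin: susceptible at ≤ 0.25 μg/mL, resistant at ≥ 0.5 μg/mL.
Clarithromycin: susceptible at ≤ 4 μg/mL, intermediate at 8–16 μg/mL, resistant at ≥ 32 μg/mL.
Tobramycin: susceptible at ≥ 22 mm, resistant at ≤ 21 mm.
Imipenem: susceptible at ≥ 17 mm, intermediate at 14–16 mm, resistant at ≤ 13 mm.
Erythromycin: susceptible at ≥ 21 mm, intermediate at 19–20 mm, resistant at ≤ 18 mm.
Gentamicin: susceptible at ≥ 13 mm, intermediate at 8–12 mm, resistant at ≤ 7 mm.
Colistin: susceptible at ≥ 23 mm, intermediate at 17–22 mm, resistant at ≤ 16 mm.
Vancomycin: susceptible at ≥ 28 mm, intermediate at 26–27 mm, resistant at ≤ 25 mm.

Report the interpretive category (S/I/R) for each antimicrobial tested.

Nafcillin 12 mm: in 7–12 mm → I
Daptomycin (0.5 μg/mL) ≥ 0.5 μg/mL — Resistant
Clarithromycin: 64 μg/mL is ≥ 32 μg/mL ⇒ Resistant
Tobramycin (25 mm) ≥ 22 mm → S
Imipenem: 18 mm is ≥ 17 mm → susceptible
Erythromycin: 19 mm is in 19–20 mm ⇒ Intermediate

I, R, R, S, S, I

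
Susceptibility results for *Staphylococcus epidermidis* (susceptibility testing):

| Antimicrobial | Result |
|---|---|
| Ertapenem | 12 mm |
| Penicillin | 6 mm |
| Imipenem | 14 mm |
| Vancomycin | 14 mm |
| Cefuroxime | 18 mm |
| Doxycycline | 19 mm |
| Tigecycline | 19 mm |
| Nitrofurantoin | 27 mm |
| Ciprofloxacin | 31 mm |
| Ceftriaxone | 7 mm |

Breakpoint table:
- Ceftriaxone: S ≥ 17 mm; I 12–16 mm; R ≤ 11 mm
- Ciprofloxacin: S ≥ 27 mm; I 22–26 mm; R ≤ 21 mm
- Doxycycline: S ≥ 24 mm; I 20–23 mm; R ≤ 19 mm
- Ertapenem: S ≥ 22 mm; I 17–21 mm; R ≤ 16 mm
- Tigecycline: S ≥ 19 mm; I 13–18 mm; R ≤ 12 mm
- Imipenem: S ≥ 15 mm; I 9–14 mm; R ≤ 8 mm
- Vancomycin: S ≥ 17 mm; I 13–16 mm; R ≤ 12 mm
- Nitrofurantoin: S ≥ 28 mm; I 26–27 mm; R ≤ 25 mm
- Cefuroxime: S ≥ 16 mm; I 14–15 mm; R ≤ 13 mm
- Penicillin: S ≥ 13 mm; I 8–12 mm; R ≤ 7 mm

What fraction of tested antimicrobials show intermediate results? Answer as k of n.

3 of 10

Ertapenem (12 mm) ≤ 16 mm ⇒ Resistant
Penicillin 6 mm: ≤ 7 mm ⇒ resistant
Imipenem: 14 mm is in 9–14 mm → intermediate
Vancomycin (14 mm) in 13–16 mm → I
Cefuroxime: 18 mm is ≥ 16 mm — S
Doxycycline (19 mm) ≤ 19 mm — Resistant
Tigecycline: 19 mm is ≥ 19 mm → S
Nitrofurantoin: 27 mm is in 26–27 mm → Intermediate
Ciprofloxacin 31 mm: ≥ 27 mm → S
Ceftriaxone 7 mm: ≤ 11 mm → R
Intermediate: 3/10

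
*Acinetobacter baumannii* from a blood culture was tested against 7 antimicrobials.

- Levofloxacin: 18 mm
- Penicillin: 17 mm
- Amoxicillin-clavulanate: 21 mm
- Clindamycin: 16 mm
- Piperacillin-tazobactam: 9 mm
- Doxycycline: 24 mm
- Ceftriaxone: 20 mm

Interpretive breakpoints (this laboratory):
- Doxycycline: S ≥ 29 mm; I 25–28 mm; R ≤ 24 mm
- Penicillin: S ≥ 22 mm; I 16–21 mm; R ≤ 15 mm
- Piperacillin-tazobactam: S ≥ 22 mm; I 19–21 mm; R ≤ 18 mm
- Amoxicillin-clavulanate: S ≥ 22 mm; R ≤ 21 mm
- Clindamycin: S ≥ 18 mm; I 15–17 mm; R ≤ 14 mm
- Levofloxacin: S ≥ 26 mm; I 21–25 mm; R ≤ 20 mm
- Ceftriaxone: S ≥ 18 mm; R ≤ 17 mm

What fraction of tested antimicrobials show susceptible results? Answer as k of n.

1 of 7

Levofloxacin: 18 mm is ≤ 20 mm → Resistant
Penicillin 17 mm: in 16–21 mm → Intermediate
Amoxicillin-clavulanate (21 mm) ≤ 21 mm ⇒ R
Clindamycin: 16 mm is in 15–17 mm ⇒ intermediate
Piperacillin-tazobactam 9 mm: ≤ 18 mm → Resistant
Doxycycline 24 mm: ≤ 24 mm ⇒ Resistant
Ceftriaxone 20 mm: ≥ 18 mm → susceptible
Susceptible: 1/7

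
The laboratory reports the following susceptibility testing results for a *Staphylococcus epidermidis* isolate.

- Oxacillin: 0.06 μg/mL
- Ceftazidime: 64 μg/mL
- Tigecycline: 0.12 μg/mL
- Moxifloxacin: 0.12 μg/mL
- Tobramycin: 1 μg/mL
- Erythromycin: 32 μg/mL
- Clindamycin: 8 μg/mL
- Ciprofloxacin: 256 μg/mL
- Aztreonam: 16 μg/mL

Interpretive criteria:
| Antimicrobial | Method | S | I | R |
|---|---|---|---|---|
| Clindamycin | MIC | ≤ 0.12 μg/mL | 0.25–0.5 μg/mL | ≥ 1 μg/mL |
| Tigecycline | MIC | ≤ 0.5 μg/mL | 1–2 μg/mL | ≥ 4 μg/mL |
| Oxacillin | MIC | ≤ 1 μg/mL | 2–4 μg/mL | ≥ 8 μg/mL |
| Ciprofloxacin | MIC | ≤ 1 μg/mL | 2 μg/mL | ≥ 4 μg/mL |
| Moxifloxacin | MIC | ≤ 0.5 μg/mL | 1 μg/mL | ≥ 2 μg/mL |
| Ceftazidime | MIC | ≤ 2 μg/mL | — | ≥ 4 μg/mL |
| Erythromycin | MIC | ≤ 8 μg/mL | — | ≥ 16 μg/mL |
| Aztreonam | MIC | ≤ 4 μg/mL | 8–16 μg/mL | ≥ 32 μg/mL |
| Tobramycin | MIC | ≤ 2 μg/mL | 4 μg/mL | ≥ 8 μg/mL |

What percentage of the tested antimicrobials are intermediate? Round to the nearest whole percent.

11%

Oxacillin 0.06 μg/mL: ≤ 1 μg/mL — S
Ceftazidime (64 μg/mL) ≥ 4 μg/mL — resistant
Tigecycline (0.12 μg/mL) ≤ 0.5 μg/mL — S
Moxifloxacin 0.12 μg/mL: ≤ 0.5 μg/mL — S
Tobramycin (1 μg/mL) ≤ 2 μg/mL → susceptible
Erythromycin: 32 μg/mL is ≥ 16 μg/mL ⇒ Resistant
Clindamycin (8 μg/mL) ≥ 1 μg/mL — resistant
Ciprofloxacin: 256 μg/mL is ≥ 4 μg/mL ⇒ Resistant
Aztreonam (16 μg/mL) in 8–16 μg/mL ⇒ Intermediate
Intermediate: 1/9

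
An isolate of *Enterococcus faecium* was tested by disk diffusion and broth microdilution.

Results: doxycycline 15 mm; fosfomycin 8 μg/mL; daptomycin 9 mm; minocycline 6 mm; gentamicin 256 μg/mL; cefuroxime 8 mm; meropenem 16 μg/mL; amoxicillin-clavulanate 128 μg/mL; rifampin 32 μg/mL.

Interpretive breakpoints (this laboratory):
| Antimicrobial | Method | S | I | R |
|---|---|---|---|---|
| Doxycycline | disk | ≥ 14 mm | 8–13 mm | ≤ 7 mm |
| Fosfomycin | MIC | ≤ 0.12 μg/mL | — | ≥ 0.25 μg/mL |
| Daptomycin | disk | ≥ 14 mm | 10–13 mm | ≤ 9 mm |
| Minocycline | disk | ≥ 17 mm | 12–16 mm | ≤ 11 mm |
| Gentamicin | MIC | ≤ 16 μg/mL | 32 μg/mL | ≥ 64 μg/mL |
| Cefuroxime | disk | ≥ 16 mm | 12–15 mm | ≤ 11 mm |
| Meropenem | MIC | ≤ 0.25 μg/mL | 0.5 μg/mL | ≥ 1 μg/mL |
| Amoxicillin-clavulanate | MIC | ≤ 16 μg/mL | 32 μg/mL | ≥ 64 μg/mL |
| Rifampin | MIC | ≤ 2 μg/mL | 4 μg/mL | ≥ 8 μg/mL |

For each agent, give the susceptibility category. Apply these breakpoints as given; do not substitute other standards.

Doxycycline (15 mm) ≥ 14 mm — S
Fosfomycin: 8 μg/mL is ≥ 0.25 μg/mL — Resistant
Daptomycin: 9 mm is ≤ 9 mm → Resistant
Minocycline: 6 mm is ≤ 11 mm → resistant
Gentamicin: 256 μg/mL is ≥ 64 μg/mL → Resistant
Cefuroxime: 8 mm is ≤ 11 mm → R
Meropenem 16 μg/mL: ≥ 1 μg/mL ⇒ Resistant
Amoxicillin-clavulanate (128 μg/mL) ≥ 64 μg/mL — resistant
Rifampin: 32 μg/mL is ≥ 8 μg/mL ⇒ Resistant

S, R, R, R, R, R, R, R, R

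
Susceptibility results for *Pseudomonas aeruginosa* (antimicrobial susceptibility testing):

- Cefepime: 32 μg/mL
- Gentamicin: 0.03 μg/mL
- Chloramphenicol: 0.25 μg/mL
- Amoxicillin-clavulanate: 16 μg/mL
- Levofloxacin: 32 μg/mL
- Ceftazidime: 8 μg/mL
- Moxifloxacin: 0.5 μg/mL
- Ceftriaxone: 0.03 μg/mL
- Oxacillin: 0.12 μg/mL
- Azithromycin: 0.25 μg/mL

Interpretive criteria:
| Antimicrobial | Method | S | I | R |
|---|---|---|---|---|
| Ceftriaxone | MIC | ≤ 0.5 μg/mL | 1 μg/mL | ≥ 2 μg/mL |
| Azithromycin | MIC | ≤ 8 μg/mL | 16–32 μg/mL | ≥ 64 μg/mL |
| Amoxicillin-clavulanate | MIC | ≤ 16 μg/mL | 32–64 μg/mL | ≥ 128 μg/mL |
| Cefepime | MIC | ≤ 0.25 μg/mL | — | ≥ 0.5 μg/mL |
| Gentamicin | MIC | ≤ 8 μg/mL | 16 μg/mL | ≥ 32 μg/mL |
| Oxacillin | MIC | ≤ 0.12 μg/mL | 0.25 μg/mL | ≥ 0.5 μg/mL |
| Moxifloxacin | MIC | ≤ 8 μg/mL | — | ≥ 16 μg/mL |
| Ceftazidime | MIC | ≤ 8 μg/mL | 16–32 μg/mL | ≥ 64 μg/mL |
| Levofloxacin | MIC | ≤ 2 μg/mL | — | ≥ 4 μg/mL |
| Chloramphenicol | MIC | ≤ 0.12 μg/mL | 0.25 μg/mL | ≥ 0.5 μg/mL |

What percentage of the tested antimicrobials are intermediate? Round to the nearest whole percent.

Cefepime 32 μg/mL: ≥ 0.5 μg/mL → resistant
Gentamicin: 0.03 μg/mL is ≤ 8 μg/mL ⇒ Susceptible
Chloramphenicol (0.25 μg/mL) = 0.25 μg/mL — intermediate
Amoxicillin-clavulanate 16 μg/mL: ≤ 16 μg/mL → susceptible
Levofloxacin (32 μg/mL) ≥ 4 μg/mL — Resistant
Ceftazidime (8 μg/mL) ≤ 8 μg/mL ⇒ Susceptible
Moxifloxacin (0.5 μg/mL) ≤ 8 μg/mL ⇒ susceptible
Ceftriaxone: 0.03 μg/mL is ≤ 0.5 μg/mL → Susceptible
Oxacillin 0.12 μg/mL: ≤ 0.12 μg/mL ⇒ susceptible
Azithromycin (0.25 μg/mL) ≤ 8 μg/mL → Susceptible
Intermediate: 1/10

10%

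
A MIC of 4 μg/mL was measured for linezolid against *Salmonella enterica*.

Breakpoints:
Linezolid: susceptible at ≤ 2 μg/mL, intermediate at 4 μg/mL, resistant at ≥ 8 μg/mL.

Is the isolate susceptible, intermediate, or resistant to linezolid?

Linezolid: 4 μg/mL is = 4 μg/mL → intermediate

Intermediate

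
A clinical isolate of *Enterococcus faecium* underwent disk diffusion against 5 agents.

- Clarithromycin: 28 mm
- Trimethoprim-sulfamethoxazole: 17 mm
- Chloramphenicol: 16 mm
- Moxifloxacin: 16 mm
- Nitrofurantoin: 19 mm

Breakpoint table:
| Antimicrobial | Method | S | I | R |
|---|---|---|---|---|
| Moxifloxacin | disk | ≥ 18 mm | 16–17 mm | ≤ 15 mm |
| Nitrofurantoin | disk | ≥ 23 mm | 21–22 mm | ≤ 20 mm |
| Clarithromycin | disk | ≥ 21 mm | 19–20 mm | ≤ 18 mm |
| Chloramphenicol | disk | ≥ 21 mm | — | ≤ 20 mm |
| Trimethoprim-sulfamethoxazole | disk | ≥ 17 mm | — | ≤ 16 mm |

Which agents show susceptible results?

clarithromycin, trimethoprim-sulfamethoxazole

Clarithromycin 28 mm: ≥ 21 mm ⇒ susceptible
Trimethoprim-sulfamethoxazole: 17 mm is ≥ 17 mm ⇒ susceptible
Chloramphenicol (16 mm) ≤ 20 mm → resistant
Moxifloxacin: 16 mm is in 16–17 mm ⇒ I
Nitrofurantoin 19 mm: ≤ 20 mm → R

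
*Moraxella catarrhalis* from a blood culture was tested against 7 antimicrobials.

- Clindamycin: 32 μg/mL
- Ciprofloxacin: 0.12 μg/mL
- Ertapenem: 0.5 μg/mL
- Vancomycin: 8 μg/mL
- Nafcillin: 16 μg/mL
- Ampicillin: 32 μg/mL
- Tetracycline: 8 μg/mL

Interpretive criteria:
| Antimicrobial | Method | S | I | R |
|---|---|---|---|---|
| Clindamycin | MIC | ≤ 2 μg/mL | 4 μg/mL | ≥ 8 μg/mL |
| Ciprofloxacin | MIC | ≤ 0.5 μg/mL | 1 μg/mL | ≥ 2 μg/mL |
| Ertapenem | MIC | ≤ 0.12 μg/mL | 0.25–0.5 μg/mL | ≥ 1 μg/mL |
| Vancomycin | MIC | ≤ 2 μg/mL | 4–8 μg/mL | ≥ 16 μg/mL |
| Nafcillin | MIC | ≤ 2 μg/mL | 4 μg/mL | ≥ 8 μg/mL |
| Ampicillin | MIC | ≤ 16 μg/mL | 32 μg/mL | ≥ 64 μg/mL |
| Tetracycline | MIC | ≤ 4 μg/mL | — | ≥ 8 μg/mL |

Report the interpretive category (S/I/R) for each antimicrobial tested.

Clindamycin (32 μg/mL) ≥ 8 μg/mL — resistant
Ciprofloxacin: 0.12 μg/mL is ≤ 0.5 μg/mL ⇒ susceptible
Ertapenem 0.5 μg/mL: in 0.25–0.5 μg/mL ⇒ Intermediate
Vancomycin (8 μg/mL) in 4–8 μg/mL ⇒ I
Nafcillin: 16 μg/mL is ≥ 8 μg/mL ⇒ resistant
Ampicillin: 32 μg/mL is = 32 μg/mL → I
Tetracycline: 8 μg/mL is ≥ 8 μg/mL → resistant

R, S, I, I, R, I, R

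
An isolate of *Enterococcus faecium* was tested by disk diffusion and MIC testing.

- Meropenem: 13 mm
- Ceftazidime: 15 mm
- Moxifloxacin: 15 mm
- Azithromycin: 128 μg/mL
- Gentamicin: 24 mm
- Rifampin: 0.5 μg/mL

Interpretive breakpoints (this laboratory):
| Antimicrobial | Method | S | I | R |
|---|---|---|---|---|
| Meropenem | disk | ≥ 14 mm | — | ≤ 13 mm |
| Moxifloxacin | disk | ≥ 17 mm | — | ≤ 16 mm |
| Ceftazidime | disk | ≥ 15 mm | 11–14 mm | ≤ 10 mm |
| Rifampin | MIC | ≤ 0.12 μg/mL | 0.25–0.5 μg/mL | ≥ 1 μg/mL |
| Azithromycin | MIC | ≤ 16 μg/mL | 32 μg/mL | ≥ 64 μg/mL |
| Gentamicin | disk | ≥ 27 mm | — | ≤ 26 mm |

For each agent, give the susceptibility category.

Meropenem (13 mm) ≤ 13 mm ⇒ Resistant
Ceftazidime (15 mm) ≥ 15 mm → S
Moxifloxacin (15 mm) ≤ 16 mm ⇒ R
Azithromycin (128 μg/mL) ≥ 64 μg/mL ⇒ R
Gentamicin 24 mm: ≤ 26 mm ⇒ Resistant
Rifampin (0.5 μg/mL) in 0.25–0.5 μg/mL — intermediate

R, S, R, R, R, I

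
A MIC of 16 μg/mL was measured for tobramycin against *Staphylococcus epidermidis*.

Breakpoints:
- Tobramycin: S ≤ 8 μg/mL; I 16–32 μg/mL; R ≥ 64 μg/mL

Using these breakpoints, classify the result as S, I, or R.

Intermediate

Tobramycin (16 μg/mL) in 16–32 μg/mL ⇒ intermediate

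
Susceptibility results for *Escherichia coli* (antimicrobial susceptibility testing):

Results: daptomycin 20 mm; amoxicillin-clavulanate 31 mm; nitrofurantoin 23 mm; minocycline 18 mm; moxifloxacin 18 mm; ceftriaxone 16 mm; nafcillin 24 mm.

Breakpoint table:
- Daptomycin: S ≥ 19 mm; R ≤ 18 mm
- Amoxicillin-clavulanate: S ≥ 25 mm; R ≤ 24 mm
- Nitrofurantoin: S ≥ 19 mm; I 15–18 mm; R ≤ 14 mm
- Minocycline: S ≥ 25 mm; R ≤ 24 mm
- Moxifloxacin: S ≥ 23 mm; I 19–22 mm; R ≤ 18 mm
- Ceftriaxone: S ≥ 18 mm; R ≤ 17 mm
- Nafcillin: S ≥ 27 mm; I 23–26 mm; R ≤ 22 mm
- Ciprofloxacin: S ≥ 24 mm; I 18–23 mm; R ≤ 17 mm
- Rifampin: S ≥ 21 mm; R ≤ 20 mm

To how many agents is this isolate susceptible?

3

Daptomycin (20 mm) ≥ 19 mm ⇒ S
Amoxicillin-clavulanate (31 mm) ≥ 25 mm — Susceptible
Nitrofurantoin: 23 mm is ≥ 19 mm ⇒ Susceptible
Minocycline: 18 mm is ≤ 24 mm ⇒ Resistant
Moxifloxacin (18 mm) ≤ 18 mm → Resistant
Ceftriaxone 16 mm: ≤ 17 mm — Resistant
Nafcillin (24 mm) in 23–26 mm ⇒ intermediate
Susceptible: 3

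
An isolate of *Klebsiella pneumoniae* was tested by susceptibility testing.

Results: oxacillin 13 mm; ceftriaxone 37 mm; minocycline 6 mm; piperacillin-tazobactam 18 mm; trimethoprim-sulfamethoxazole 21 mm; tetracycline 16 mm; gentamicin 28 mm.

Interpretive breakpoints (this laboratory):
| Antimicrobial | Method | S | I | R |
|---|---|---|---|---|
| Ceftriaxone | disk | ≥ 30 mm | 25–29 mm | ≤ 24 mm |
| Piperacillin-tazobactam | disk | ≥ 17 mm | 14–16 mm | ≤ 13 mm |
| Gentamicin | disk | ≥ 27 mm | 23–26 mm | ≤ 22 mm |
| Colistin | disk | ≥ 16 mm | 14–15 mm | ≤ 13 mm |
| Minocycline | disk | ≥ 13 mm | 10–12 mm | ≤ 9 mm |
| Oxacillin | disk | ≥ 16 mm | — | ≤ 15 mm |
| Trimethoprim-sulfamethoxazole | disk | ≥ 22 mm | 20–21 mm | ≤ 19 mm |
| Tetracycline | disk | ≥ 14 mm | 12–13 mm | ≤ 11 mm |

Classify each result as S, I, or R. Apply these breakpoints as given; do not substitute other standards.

R, S, R, S, I, S, S

Oxacillin (13 mm) ≤ 15 mm ⇒ resistant
Ceftriaxone: 37 mm is ≥ 30 mm → Susceptible
Minocycline (6 mm) ≤ 9 mm ⇒ R
Piperacillin-tazobactam: 18 mm is ≥ 17 mm → susceptible
Trimethoprim-sulfamethoxazole: 21 mm is in 20–21 mm → intermediate
Tetracycline: 16 mm is ≥ 14 mm ⇒ S
Gentamicin: 28 mm is ≥ 27 mm ⇒ Susceptible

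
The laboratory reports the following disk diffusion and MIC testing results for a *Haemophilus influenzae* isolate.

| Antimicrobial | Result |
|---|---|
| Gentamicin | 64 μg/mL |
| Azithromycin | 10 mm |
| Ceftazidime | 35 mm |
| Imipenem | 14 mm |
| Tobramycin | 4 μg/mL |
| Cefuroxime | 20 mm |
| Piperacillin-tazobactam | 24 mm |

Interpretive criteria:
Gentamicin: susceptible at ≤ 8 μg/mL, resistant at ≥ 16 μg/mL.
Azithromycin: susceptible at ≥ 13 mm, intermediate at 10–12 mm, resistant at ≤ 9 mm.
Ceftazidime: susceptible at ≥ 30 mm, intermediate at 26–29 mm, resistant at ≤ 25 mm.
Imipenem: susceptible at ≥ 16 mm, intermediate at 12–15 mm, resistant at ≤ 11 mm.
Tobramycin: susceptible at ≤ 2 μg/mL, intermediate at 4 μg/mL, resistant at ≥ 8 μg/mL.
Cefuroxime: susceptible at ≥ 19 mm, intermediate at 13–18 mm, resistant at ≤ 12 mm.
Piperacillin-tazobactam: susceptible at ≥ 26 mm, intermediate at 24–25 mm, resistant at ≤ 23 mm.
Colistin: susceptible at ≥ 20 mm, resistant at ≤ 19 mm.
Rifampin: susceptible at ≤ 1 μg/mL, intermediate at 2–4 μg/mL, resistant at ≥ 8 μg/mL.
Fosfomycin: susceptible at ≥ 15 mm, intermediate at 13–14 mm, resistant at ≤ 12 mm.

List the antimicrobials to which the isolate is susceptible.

Gentamicin: 64 μg/mL is ≥ 16 μg/mL ⇒ R
Azithromycin (10 mm) in 10–12 mm → I
Ceftazidime: 35 mm is ≥ 30 mm → S
Imipenem: 14 mm is in 12–15 mm — intermediate
Tobramycin 4 μg/mL: = 4 μg/mL → Intermediate
Cefuroxime: 20 mm is ≥ 19 mm — susceptible
Piperacillin-tazobactam 24 mm: in 24–25 mm → I

ceftazidime, cefuroxime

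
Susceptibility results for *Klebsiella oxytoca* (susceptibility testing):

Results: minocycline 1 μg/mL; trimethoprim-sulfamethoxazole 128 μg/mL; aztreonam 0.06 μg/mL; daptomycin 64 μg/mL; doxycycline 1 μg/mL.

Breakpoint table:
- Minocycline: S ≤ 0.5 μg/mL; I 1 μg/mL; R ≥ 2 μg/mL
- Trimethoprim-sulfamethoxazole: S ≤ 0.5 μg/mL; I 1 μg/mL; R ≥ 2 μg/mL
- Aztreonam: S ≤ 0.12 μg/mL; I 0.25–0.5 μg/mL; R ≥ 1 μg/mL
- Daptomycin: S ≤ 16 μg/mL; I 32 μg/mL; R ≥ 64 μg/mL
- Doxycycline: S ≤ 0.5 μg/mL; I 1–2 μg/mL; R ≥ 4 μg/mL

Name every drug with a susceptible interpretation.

aztreonam

Minocycline 1 μg/mL: = 1 μg/mL → intermediate
Trimethoprim-sulfamethoxazole (128 μg/mL) ≥ 2 μg/mL — resistant
Aztreonam: 0.06 μg/mL is ≤ 0.12 μg/mL ⇒ susceptible
Daptomycin: 64 μg/mL is ≥ 64 μg/mL — resistant
Doxycycline 1 μg/mL: in 1–2 μg/mL — I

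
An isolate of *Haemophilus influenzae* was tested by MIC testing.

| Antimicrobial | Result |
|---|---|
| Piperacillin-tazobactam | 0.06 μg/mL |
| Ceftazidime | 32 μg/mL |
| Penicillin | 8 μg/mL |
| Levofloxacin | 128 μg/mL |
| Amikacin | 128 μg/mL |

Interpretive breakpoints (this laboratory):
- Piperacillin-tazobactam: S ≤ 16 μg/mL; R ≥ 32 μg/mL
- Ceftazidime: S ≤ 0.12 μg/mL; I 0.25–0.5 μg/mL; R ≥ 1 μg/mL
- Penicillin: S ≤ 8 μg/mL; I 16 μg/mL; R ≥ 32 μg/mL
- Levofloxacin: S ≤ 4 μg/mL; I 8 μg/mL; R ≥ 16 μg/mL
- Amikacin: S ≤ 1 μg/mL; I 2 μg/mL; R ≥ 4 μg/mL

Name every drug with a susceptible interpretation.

Piperacillin-tazobactam: 0.06 μg/mL is ≤ 16 μg/mL → Susceptible
Ceftazidime (32 μg/mL) ≥ 1 μg/mL → Resistant
Penicillin (8 μg/mL) ≤ 8 μg/mL → Susceptible
Levofloxacin: 128 μg/mL is ≥ 16 μg/mL — resistant
Amikacin 128 μg/mL: ≥ 4 μg/mL ⇒ Resistant

piperacillin-tazobactam, penicillin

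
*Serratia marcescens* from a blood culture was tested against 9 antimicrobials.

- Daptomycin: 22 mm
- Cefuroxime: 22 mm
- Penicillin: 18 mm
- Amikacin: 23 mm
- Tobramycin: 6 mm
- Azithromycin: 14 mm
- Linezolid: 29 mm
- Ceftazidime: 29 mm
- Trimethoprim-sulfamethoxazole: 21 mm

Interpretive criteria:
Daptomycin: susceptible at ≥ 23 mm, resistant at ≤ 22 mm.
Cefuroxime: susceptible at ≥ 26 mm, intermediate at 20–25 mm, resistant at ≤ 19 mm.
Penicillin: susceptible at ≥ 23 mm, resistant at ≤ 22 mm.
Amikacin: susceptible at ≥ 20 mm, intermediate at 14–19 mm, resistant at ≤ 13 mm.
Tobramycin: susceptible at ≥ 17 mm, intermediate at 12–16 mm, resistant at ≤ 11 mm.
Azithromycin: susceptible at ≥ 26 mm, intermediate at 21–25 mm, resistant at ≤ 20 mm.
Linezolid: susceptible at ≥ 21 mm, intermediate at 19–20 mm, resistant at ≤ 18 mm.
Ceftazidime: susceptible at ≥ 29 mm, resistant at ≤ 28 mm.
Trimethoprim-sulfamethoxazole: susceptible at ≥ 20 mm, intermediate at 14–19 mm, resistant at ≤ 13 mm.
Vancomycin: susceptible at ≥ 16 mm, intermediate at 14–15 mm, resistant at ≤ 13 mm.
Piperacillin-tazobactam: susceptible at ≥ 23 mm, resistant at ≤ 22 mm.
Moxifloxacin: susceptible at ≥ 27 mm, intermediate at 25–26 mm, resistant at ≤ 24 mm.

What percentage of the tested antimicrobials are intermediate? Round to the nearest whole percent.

11%

Daptomycin (22 mm) ≤ 22 mm — R
Cefuroxime (22 mm) in 20–25 mm — intermediate
Penicillin 18 mm: ≤ 22 mm — resistant
Amikacin (23 mm) ≥ 20 mm ⇒ S
Tobramycin 6 mm: ≤ 11 mm — Resistant
Azithromycin (14 mm) ≤ 20 mm ⇒ Resistant
Linezolid (29 mm) ≥ 21 mm ⇒ susceptible
Ceftazidime (29 mm) ≥ 29 mm — susceptible
Trimethoprim-sulfamethoxazole: 21 mm is ≥ 20 mm → Susceptible
Intermediate: 1/9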